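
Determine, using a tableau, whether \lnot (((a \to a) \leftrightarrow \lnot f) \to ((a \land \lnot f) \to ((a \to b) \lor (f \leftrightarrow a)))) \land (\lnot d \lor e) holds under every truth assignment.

Assume the negation and expand:
Initial set: {F (\lnot (((a \to a) \leftrightarrow \lnot f) \to ((a \land \lnot f) \to ((a \to b) \lor (f \leftrightarrow a)))) \land (\lnot d \lor e))}.
F (\lnot (((a \to a) \leftrightarrow \lnot f) \to ((a \land \lnot f) \to ((a \to b) \lor (f \leftrightarrow a)))) \land (\lnot d \lor e)): β-rule — branch into F \lnot (((a \to a) \leftrightarrow \lnot f) \to ((a \land \lnot f) \to ((a \to b) \lor (f \leftrightarrow a))))  //  F (\lnot d \lor e).
  branch 1 (add F \lnot (((a \to a) \leftrightarrow \lnot f) \to ((a \land \lnot f) \to ((a \to b) \lor (f \leftrightarrow a))))):
    F \lnot (((a \to a) \leftrightarrow \lnot f) \to ((a \land \lnot f) \to ((a \to b) \lor (f \leftrightarrow a)))): β-rule — branch into F ((a \to a) \leftrightarrow \lnot f)  //  T ((a \land \lnot f) \to ((a \to b) \lor (f \leftrightarrow a))).
      branch 1.1 (add F ((a \to a) \leftrightarrow \lnot f)):
        F ((a \to a) \leftrightarrow \lnot f): β-rule — branch into T (a \to a), F \lnot f  //  F (a \to a), T \lnot f.
          branch 1.1.1 (add T (a \to a), F \lnot f):
            T (a \to a): β-rule — branch into F a  //  T a.
              branch 1.1.1.1 (add F a):
                ○ open, literals {a=F, f=T}.
              branch 1.1.1.2 (add T a):
                ○ open, literals {a=T, f=T}.
          branch 1.1.2 (add F (a \to a), T \lnot f):
            F (a \to a): α-rule — add T a, F a.
            × closes — contains both a and \lnot a.
      branch 1.2 (add T ((a \land \lnot f) \to ((a \to b) \lor (f \leftrightarrow a)))):
        T ((a \land \lnot f) \to ((a \to b) \lor (f \leftrightarrow a))): β-rule — branch into F (a \land \lnot f)  //  T ((a \to b) \lor (f \leftrightarrow a)).
          branch 1.2.1 (add F (a \land \lnot f)):
            F (a \land \lnot f): β-rule — branch into F a  //  F \lnot f.
              branch 1.2.1.1 (add F a):
                ○ open, literals {a=F}.
              branch 1.2.1.2 (add F \lnot f):
                ○ open, literals {f=T}.
          branch 1.2.2 (add T ((a \to b) \lor (f \leftrightarrow a))):
            T ((a \to b) \lor (f \leftrightarrow a)): β-rule — branch into T (a \to b)  //  T (f \leftrightarrow a).
              branch 1.2.2.1 (add T (a \to b)):
                T (a \to b): β-rule — branch into F a  //  T b.
                  branch 1.2.2.1.1 (add F a):
                    ○ open, literals {a=F}.
                  branch 1.2.2.1.2 (add T b):
                    ○ open, literals {b=T}.
              branch 1.2.2.2 (add T (f \leftrightarrow a)):
                T (f \leftrightarrow a): β-rule — branch into T f, T a  //  F f, F a.
                  branch 1.2.2.2.1 (add T f, T a):
                    ○ open, literals {a=T, f=T}.
                  branch 1.2.2.2.2 (add F f, F a):
                    ○ open, literals {a=F, f=F}.
  branch 2 (add F (\lnot d \lor e)):
    F (\lnot d \lor e): α-rule — add F \lnot d, F e.
    ○ open, literals {d=T, e=F}.
1 branch closed, 9 open.
An open branch gives a countermodel: a=F, f=T (unmentioned atoms arbitrary); under it the original formula is false.

Not valid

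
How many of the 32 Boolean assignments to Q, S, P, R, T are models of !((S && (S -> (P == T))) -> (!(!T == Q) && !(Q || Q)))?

Initial set: {!((S && (S -> (P == T))) -> (!(!T == Q) && !(Q || Q)))}.
!((S && (S -> (P == T))) -> (!(!T == Q) && !(Q || Q))): α-rule — add (S && (S -> (P == T))), !(!(!T == Q) && !(Q || Q)).
(S && (S -> (P == T))): α-rule — add S, (S -> (P == T)).
!(!(!T == Q) && !(Q || Q)): β-rule — branch into !!(!T == Q)  //  !!(Q || Q).
  branch 1 (add !!(!T == Q)):
    (S -> (P == T)): β-rule — branch into !S  //  (P == T).
      branch 1.1 (add !S):
        × closes — contains both S and !S.
      branch 1.2 (add (P == T)):
        !!(!T == Q): β-rule — branch into !T, Q  //  !!T, !Q.
          branch 1.2.1 (add !T, Q):
            (P == T): β-rule — branch into P, T  //  !P, !T.
              branch 1.2.1.1 (add P, T):
                × closes — contains both T and !T.
              branch 1.2.1.2 (add !P, !T):
                ○ open, literals {P=false, Q=true, S=true, T=false}.
          branch 1.2.2 (add !!T, !Q):
            (P == T): β-rule — branch into P, T  //  !P, !T.
              branch 1.2.2.1 (add P, T):
                ○ open, literals {P=true, Q=false, S=true, T=true}.
              branch 1.2.2.2 (add !P, !T):
                × closes — contains both T and !T.
  branch 2 (add !!(Q || Q)):
    (S -> (P == T)): β-rule — branch into !S  //  (P == T).
      branch 2.1 (add !S):
        × closes — contains both S and !S.
      branch 2.2 (add (P == T)):
        !!(Q || Q): β-rule — branch into Q  //  Q.
          branch 2.2.1 (add Q):
            (P == T): β-rule — branch into P, T  //  !P, !T.
              branch 2.2.1.1 (add P, T):
                ○ open, literals {P=true, Q=true, S=true, T=true}.
              branch 2.2.1.2 (add !P, !T):
                ○ open, literals {P=false, Q=true, S=true, T=false}.
          branch 2.2.2 (add Q):
            (P == T): β-rule — branch into P, T  //  !P, !T.
              branch 2.2.2.1 (add P, T):
                ○ open, literals {P=true, Q=true, S=true, T=true}.
              branch 2.2.2.2 (add !P, !T):
                ○ open, literals {P=false, Q=true, S=true, T=false}.
4 branches closed, 6 open.
Each open branch fixes some atoms; the unmentioned ones are free. Counting distinct full assignments: branch {P=false, Q=true, S=true, T=false} (R) contributes 2 new; branch {P=true, Q=false, S=true, T=true} (R) contributes 2 new; branch {P=true, Q=true, S=true, T=true} (R) contributes 2 new; branch {P=false, Q=true, S=true, T=false} (R) contributes 0 new; branch {P=true, Q=true, S=true, T=true} (R) contributes 0 new; branch {P=false, Q=true, S=true, T=false} (R) contributes 0 new. Total: 6.

6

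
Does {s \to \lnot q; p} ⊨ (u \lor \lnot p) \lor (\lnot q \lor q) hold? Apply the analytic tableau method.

Initial set: {T (s \to \lnot q); T p; F ((u \lor \lnot p) \lor (\lnot q \lor q))}.
F ((u \lor \lnot p) \lor (\lnot q \lor q)): α-rule — add F (u \lor \lnot p), F (\lnot q \lor q).
F (u \lor \lnot p): α-rule — add F u, F \lnot p.
F (\lnot q \lor q): α-rule — add F \lnot q, F q.
× closes — contains both q and \lnot q.
All 1 branch closes.
Every branch closed, so the premises entail the conclusion.

Yes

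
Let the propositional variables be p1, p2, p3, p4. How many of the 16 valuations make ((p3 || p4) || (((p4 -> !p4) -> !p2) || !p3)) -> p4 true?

Initial set: {T (((p3 || p4) || (((p4 -> !p4) -> !p2) || !p3)) -> p4)}.
T (((p3 || p4) || (((p4 -> !p4) -> !p2) || !p3)) -> p4): β-rule — branch into F ((p3 || p4) || (((p4 -> !p4) -> !p2) || !p3))  //  T p4.
  branch 1 (add F ((p3 || p4) || (((p4 -> !p4) -> !p2) || !p3))):
    F ((p3 || p4) || (((p4 -> !p4) -> !p2) || !p3)): α-rule — add F (p3 || p4), F (((p4 -> !p4) -> !p2) || !p3).
    F (p3 || p4): α-rule — add F p3, F p4.
    F (((p4 -> !p4) -> !p2) || !p3): α-rule — add F ((p4 -> !p4) -> !p2), F !p3.
    × closes — contains both p3 and !p3.
  branch 2 (add T p4):
    ○ open, literals {p4=T}.
1 branch closed, 1 open.
Each open branch fixes some atoms; the unmentioned ones are free. Counting distinct full assignments: branch {p4=T} (p1, p2, p3) contributes 8 new. Total: 8.

8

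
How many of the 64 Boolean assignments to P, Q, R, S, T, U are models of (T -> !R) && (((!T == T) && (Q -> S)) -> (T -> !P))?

48

Initial set: {((T -> !R) && (((!T == T) && (Q -> S)) -> (T -> !P)))}.
((T -> !R) && (((!T == T) && (Q -> S)) -> (T -> !P))): α-rule — add (T -> !R), (((!T == T) && (Q -> S)) -> (T -> !P)).
(T -> !R): β-rule — branch into !T  //  !R.
  branch 1 (add !T):
    (((!T == T) && (Q -> S)) -> (T -> !P)): β-rule — branch into !((!T == T) && (Q -> S))  //  (T -> !P).
      branch 1.1 (add !((!T == T) && (Q -> S))):
        !((!T == T) && (Q -> S)): β-rule — branch into !(!T == T)  //  !(Q -> S).
          branch 1.1.1 (add !(!T == T)):
            !(!T == T): β-rule — branch into !T, !T  //  !!T, T.
              branch 1.1.1.1 (add !T, !T):
                ○ open, literals {T=false}.
              branch 1.1.1.2 (add !!T, T):
                × closes — contains both T and !T.
          branch 1.1.2 (add !(Q -> S)):
            !(Q -> S): α-rule — add Q, !S.
            ○ open, literals {Q=true, S=false, T=false}.
      branch 1.2 (add (T -> !P)):
        (T -> !P): β-rule — branch into !T  //  !P.
          branch 1.2.1 (add !T):
            ○ open, literals {T=false}.
          branch 1.2.2 (add !P):
            ○ open, literals {P=false, T=false}.
  branch 2 (add !R):
    (((!T == T) && (Q -> S)) -> (T -> !P)): β-rule — branch into !((!T == T) && (Q -> S))  //  (T -> !P).
      branch 2.1 (add !((!T == T) && (Q -> S))):
        !((!T == T) && (Q -> S)): β-rule — branch into !(!T == T)  //  !(Q -> S).
          branch 2.1.1 (add !(!T == T)):
            !(!T == T): β-rule — branch into !T, !T  //  !!T, T.
              branch 2.1.1.1 (add !T, !T):
                ○ open, literals {R=false, T=false}.
              branch 2.1.1.2 (add !!T, T):
                ○ open, literals {R=false, T=true}.
          branch 2.1.2 (add !(Q -> S)):
            !(Q -> S): α-rule — add Q, !S.
            ○ open, literals {Q=true, R=false, S=false}.
      branch 2.2 (add (T -> !P)):
        (T -> !P): β-rule — branch into !T  //  !P.
          branch 2.2.1 (add !T):
            ○ open, literals {R=false, T=false}.
          branch 2.2.2 (add !P):
            ○ open, literals {P=false, R=false}.
1 branch closed, 9 open.
Each open branch fixes some atoms; the unmentioned ones are free. Counting distinct full assignments: branch {T=false} (P, Q, R, S, U) contributes 32 new; branch {Q=true, S=false, T=false} (P, R, U) contributes 0 new; branch {T=false} (P, Q, R, S, U) contributes 0 new; branch {P=false, T=false} (Q, R, S, U) contributes 0 new; branch {R=false, T=false} (P, Q, S, U) contributes 0 new; branch {R=false, T=true} (P, Q, S, U) contributes 16 new; branch {Q=true, R=false, S=false} (P, T, U) contributes 0 new; branch {R=false, T=false} (P, Q, S, U) contributes 0 new; branch {P=false, R=false} (Q, S, T, U) contributes 0 new. Total: 48.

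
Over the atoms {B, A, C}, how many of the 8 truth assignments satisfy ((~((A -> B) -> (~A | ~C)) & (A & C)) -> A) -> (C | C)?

Initial set: {(((~((A -> B) -> (~A | ~C)) & (A & C)) -> A) -> (C | C))}.
(((~((A -> B) -> (~A | ~C)) & (A & C)) -> A) -> (C | C)): β-rule — branch into ~((~((A -> B) -> (~A | ~C)) & (A & C)) -> A)  //  (C | C).
  branch 1 (add ~((~((A -> B) -> (~A | ~C)) & (A & C)) -> A)):
    ~((~((A -> B) -> (~A | ~C)) & (A & C)) -> A): α-rule — add (~((A -> B) -> (~A | ~C)) & (A & C)), ~A.
    (~((A -> B) -> (~A | ~C)) & (A & C)): α-rule — add ~((A -> B) -> (~A | ~C)), (A & C).
    ~((A -> B) -> (~A | ~C)): α-rule — add (A -> B), ~(~A | ~C).
    (A & C): α-rule — add A, C.
    × closes — contains both A and ~A.
  branch 2 (add (C | C)):
    (C | C): β-rule — branch into C  //  C.
      branch 2.1 (add C):
        ○ open, literals {C=T}.
      branch 2.2 (add C):
        ○ open, literals {C=T}.
1 branch closed, 2 open.
Each open branch fixes some atoms; the unmentioned ones are free. Counting distinct full assignments: branch {C=T} (B, A) contributes 4 new; branch {C=T} (B, A) contributes 0 new. Total: 4.

4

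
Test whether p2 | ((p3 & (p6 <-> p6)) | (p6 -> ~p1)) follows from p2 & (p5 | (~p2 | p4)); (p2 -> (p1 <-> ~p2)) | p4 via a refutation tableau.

Initial set: {(p2 & (p5 | (~p2 | p4))); ((p2 -> (p1 <-> ~p2)) | p4); ~(p2 | ((p3 & (p6 <-> p6)) | (p6 -> ~p1)))}.
(p2 & (p5 | (~p2 | p4))): α-rule — add p2, (p5 | (~p2 | p4)).
~(p2 | ((p3 & (p6 <-> p6)) | (p6 -> ~p1))): α-rule — add ~p2, ~((p3 & (p6 <-> p6)) | (p6 -> ~p1)).
× closes — contains both p2 and ~p2.
All 1 branch closes.
Every branch closed, so the premises entail the conclusion.

Yes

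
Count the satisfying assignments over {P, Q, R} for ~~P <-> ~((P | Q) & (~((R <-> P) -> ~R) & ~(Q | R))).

4

Initial set: {(~~P <-> ~((P | Q) & (~((R <-> P) -> ~R) & ~(Q | R))))}.
(~~P <-> ~((P | Q) & (~((R <-> P) -> ~R) & ~(Q | R)))): β-rule — branch into ~~P, ~((P | Q) & (~((R <-> P) -> ~R) & ~(Q | R)))  //  ~~~P, ~~((P | Q) & (~((R <-> P) -> ~R) & ~(Q | R))).
  branch 1 (add ~~P, ~((P | Q) & (~((R <-> P) -> ~R) & ~(Q | R)))):
    ~~P: drop double negation, giving P.
    ~((P | Q) & (~((R <-> P) -> ~R) & ~(Q | R))): β-rule — branch into ~(P | Q)  //  ~(~((R <-> P) -> ~R) & ~(Q | R)).
      branch 1.1 (add ~(P | Q)):
        ~(P | Q): α-rule — add ~P, ~Q.
        × closes — contains both P and ~P.
      branch 1.2 (add ~(~((R <-> P) -> ~R) & ~(Q | R))):
        ~(~((R <-> P) -> ~R) & ~(Q | R)): β-rule — branch into ~~((R <-> P) -> ~R)  //  ~~(Q | R).
          branch 1.2.1 (add ~~((R <-> P) -> ~R)):
            ~~((R <-> P) -> ~R): β-rule — branch into ~(R <-> P)  //  ~R.
              branch 1.2.1.1 (add ~(R <-> P)):
                ~(R <-> P): β-rule — branch into R, ~P  //  ~R, P.
                  branch 1.2.1.1.1 (add R, ~P):
                    × closes — contains both P and ~P.
                  branch 1.2.1.1.2 (add ~R, P):
                    ○ open, literals {P=T, R=F}.
              branch 1.2.1.2 (add ~R):
                ○ open, literals {P=T, R=F}.
          branch 1.2.2 (add ~~(Q | R)):
            ~~(Q | R): β-rule — branch into Q  //  R.
              branch 1.2.2.1 (add Q):
                ○ open, literals {P=T, Q=T}.
              branch 1.2.2.2 (add R):
                ○ open, literals {P=T, R=T}.
  branch 2 (add ~~~P, ~~((P | Q) & (~((R <-> P) -> ~R) & ~(Q | R)))):
    ~~~P: drop double negation, giving ~P.
    ~~((P | Q) & (~((R <-> P) -> ~R) & ~(Q | R))): α-rule — add (P | Q), (~((R <-> P) -> ~R) & ~(Q | R)).
    (~((R <-> P) -> ~R) & ~(Q | R)): α-rule — add ~((R <-> P) -> ~R), ~(Q | R).
    ~((R <-> P) -> ~R): α-rule — add (R <-> P), ~~R.
    ~(Q | R): α-rule — add ~Q, ~R.
    × closes — contains both R and ~R.
3 branches closed, 4 open.
Each open branch fixes some atoms; the unmentioned ones are free. Counting distinct full assignments: branch {P=T, R=F} (Q) contributes 2 new; branch {P=T, R=F} (Q) contributes 0 new; branch {P=T, Q=T} (R) contributes 1 new; branch {P=T, R=T} (Q) contributes 1 new. Total: 4.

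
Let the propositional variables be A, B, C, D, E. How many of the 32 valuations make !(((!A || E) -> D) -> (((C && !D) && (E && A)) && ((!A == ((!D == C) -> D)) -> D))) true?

20

Initial set: {!(((!A || E) -> D) -> (((C && !D) && (E && A)) && ((!A == ((!D == C) -> D)) -> D)))}.
!(((!A || E) -> D) -> (((C && !D) && (E && A)) && ((!A == ((!D == C) -> D)) -> D))): α-rule — add ((!A || E) -> D), !(((C && !D) && (E && A)) && ((!A == ((!D == C) -> D)) -> D)).
((!A || E) -> D): β-rule — branch into !(!A || E)  //  D.
  branch 1 (add !(!A || E)):
    !(!A || E): α-rule — add !!A, !E.
    !(((C && !D) && (E && A)) && ((!A == ((!D == C) -> D)) -> D)): β-rule — branch into !((C && !D) && (E && A))  //  !((!A == ((!D == C) -> D)) -> D).
      branch 1.1 (add !((C && !D) && (E && A))):
        !((C && !D) && (E && A)): β-rule — branch into !(C && !D)  //  !(E && A).
          branch 1.1.1 (add !(C && !D)):
            !(C && !D): β-rule — branch into !C  //  !!D.
              branch 1.1.1.1 (add !C):
                ○ open, literals {A=1, C=0, E=0}.
              branch 1.1.1.2 (add !!D):
                ○ open, literals {A=1, D=1, E=0}.
          branch 1.1.2 (add !(E && A)):
            !(E && A): β-rule — branch into !E  //  !A.
              branch 1.1.2.1 (add !E):
                ○ open, literals {A=1, E=0}.
              branch 1.1.2.2 (add !A):
                × closes — contains both A and !A.
      branch 1.2 (add !((!A == ((!D == C) -> D)) -> D)):
        !((!A == ((!D == C) -> D)) -> D): α-rule — add (!A == ((!D == C) -> D)), !D.
        (!A == ((!D == C) -> D)): β-rule — branch into !A, ((!D == C) -> D)  //  !!A, !((!D == C) -> D).
          branch 1.2.1 (add !A, ((!D == C) -> D)):
            × closes — contains both A and !A.
          branch 1.2.2 (add !!A, !((!D == C) -> D)):
            !((!D == C) -> D): α-rule — add (!D == C), !D.
            (!D == C): β-rule — branch into !D, C  //  !!D, !C.
              branch 1.2.2.1 (add !D, C):
                ○ open, literals {A=1, C=1, D=0, E=0}.
              branch 1.2.2.2 (add !!D, !C):
                × closes — contains both D and !D.
  branch 2 (add D):
    !(((C && !D) && (E && A)) && ((!A == ((!D == C) -> D)) -> D)): β-rule — branch into !((C && !D) && (E && A))  //  !((!A == ((!D == C) -> D)) -> D).
      branch 2.1 (add !((C && !D) && (E && A))):
        !((C && !D) && (E && A)): β-rule — branch into !(C && !D)  //  !(E && A).
          branch 2.1.1 (add !(C && !D)):
            !(C && !D): β-rule — branch into !C  //  !!D.
              branch 2.1.1.1 (add !C):
                ○ open, literals {C=0, D=1}.
              branch 2.1.1.2 (add !!D):
                ○ open, literals {D=1}.
          branch 2.1.2 (add !(E && A)):
            !(E && A): β-rule — branch into !E  //  !A.
              branch 2.1.2.1 (add !E):
                ○ open, literals {D=1, E=0}.
              branch 2.1.2.2 (add !A):
                ○ open, literals {A=0, D=1}.
      branch 2.2 (add !((!A == ((!D == C) -> D)) -> D)):
        !((!A == ((!D == C) -> D)) -> D): α-rule — add (!A == ((!D == C) -> D)), !D.
        × closes — contains both D and !D.
4 branches closed, 8 open.
Each open branch fixes some atoms; the unmentioned ones are free. Counting distinct full assignments: branch {A=1, C=0, E=0} (B, D) contributes 4 new; branch {A=1, D=1, E=0} (B, C) contributes 2 new; branch {A=1, E=0} (B, C, D) contributes 2 new; branch {A=1, C=1, D=0, E=0} (B) contributes 0 new; branch {C=0, D=1} (A, B, E) contributes 6 new; branch {D=1} (A, B, C, E) contributes 6 new; branch {D=1, E=0} (A, B, C) contributes 0 new; branch {A=0, D=1} (B, C, E) contributes 0 new. Total: 20.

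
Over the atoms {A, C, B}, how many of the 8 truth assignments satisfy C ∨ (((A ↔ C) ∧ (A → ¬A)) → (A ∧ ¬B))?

Initial set: {(C ∨ (((A ↔ C) ∧ (A → ¬A)) → (A ∧ ¬B)))}.
(C ∨ (((A ↔ C) ∧ (A → ¬A)) → (A ∧ ¬B))): β-rule — branch into C  //  (((A ↔ C) ∧ (A → ¬A)) → (A ∧ ¬B)).
  branch 1 (add C):
    ○ open, literals {C=T}.
  branch 2 (add (((A ↔ C) ∧ (A → ¬A)) → (A ∧ ¬B))):
    (((A ↔ C) ∧ (A → ¬A)) → (A ∧ ¬B)): β-rule — branch into ¬((A ↔ C) ∧ (A → ¬A))  //  (A ∧ ¬B).
      branch 2.1 (add ¬((A ↔ C) ∧ (A → ¬A))):
        ¬((A ↔ C) ∧ (A → ¬A)): β-rule — branch into ¬(A ↔ C)  //  ¬(A → ¬A).
          branch 2.1.1 (add ¬(A ↔ C)):
            ¬(A ↔ C): β-rule — branch into A, ¬C  //  ¬A, C.
              branch 2.1.1.1 (add A, ¬C):
                ○ open, literals {A=T, C=F}.
              branch 2.1.1.2 (add ¬A, C):
                ○ open, literals {A=F, C=T}.
          branch 2.1.2 (add ¬(A → ¬A)):
            ¬(A → ¬A): α-rule — add A, ¬¬A.
            ○ open, literals {A=T}.
      branch 2.2 (add (A ∧ ¬B)):
        (A ∧ ¬B): α-rule — add A, ¬B.
        ○ open, literals {A=T, B=F}.
0 branches closed, 5 open.
Each open branch fixes some atoms; the unmentioned ones are free. Counting distinct full assignments: branch {C=T} (A, B) contributes 4 new; branch {A=T, C=F} (B) contributes 2 new; branch {A=F, C=T} (B) contributes 0 new; branch {A=T} (C, B) contributes 0 new; branch {A=T, B=F} (C) contributes 0 new. Total: 6.

6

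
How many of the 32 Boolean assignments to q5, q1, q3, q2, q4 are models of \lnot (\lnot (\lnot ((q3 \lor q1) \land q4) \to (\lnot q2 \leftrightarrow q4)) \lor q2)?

Initial set: {\lnot (\lnot (\lnot ((q3 \lor q1) \land q4) \to (\lnot q2 \leftrightarrow q4)) \lor q2)}.
\lnot (\lnot (\lnot ((q3 \lor q1) \land q4) \to (\lnot q2 \leftrightarrow q4)) \lor q2): α-rule — add \lnot \lnot (\lnot ((q3 \lor q1) \land q4) \to (\lnot q2 \leftrightarrow q4)), \lnot q2.
\lnot \lnot (\lnot ((q3 \lor q1) \land q4) \to (\lnot q2 \leftrightarrow q4)): β-rule — branch into \lnot \lnot ((q3 \lor q1) \land q4)  //  (\lnot q2 \leftrightarrow q4).
  branch 1 (add \lnot \lnot ((q3 \lor q1) \land q4)):
    \lnot \lnot ((q3 \lor q1) \land q4): α-rule — add (q3 \lor q1), q4.
    (q3 \lor q1): β-rule — branch into q3  //  q1.
      branch 1.1 (add q3):
        ○ open, literals {q2=0, q3=1, q4=1}.
      branch 1.2 (add q1):
        ○ open, literals {q1=1, q2=0, q4=1}.
  branch 2 (add (\lnot q2 \leftrightarrow q4)):
    (\lnot q2 \leftrightarrow q4): β-rule — branch into \lnot q2, q4  //  \lnot \lnot q2, \lnot q4.
      branch 2.1 (add \lnot q2, q4):
        ○ open, literals {q2=0, q4=1}.
      branch 2.2 (add \lnot \lnot q2, \lnot q4):
        × closes — contains both q2 and \lnot q2.
1 branch closed, 3 open.
Each open branch fixes some atoms; the unmentioned ones are free. Counting distinct full assignments: branch {q2=0, q3=1, q4=1} (q5, q1) contributes 4 new; branch {q1=1, q2=0, q4=1} (q5, q3) contributes 2 new; branch {q2=0, q4=1} (q5, q1, q3) contributes 2 new. Total: 8.

8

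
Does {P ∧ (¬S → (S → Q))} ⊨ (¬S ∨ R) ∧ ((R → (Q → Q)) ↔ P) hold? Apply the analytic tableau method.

No

Initial set: {(P ∧ (¬S → (S → Q))); ¬((¬S ∨ R) ∧ ((R → (Q → Q)) ↔ P))}.
(P ∧ (¬S → (S → Q))): α-rule — add P, (¬S → (S → Q)).
¬((¬S ∨ R) ∧ ((R → (Q → Q)) ↔ P)): β-rule — branch into ¬(¬S ∨ R)  //  ¬((R → (Q → Q)) ↔ P).
  branch 1 (add ¬(¬S ∨ R)):
    ¬(¬S ∨ R): α-rule — add ¬¬S, ¬R.
    (¬S → (S → Q)): β-rule — branch into ¬¬S  //  (S → Q).
      branch 1.1 (add ¬¬S):
        ○ open, literals {P=true, R=false, S=true}.
      branch 1.2 (add (S → Q)):
        (S → Q): β-rule — branch into ¬S  //  Q.
          branch 1.2.1 (add ¬S):
            × closes — contains both S and ¬S.
          branch 1.2.2 (add Q):
            ○ open, literals {P=true, Q=true, R=false, S=true}.
  branch 2 (add ¬((R → (Q → Q)) ↔ P)):
    (¬S → (S → Q)): β-rule — branch into ¬¬S  //  (S → Q).
      branch 2.1 (add ¬¬S):
        ¬((R → (Q → Q)) ↔ P): β-rule — branch into (R → (Q → Q)), ¬P  //  ¬(R → (Q → Q)), P.
          branch 2.1.1 (add (R → (Q → Q)), ¬P):
            × closes — contains both P and ¬P.
          branch 2.1.2 (add ¬(R → (Q → Q)), P):
            ¬(R → (Q → Q)): α-rule — add R, ¬(Q → Q).
            ¬(Q → Q): α-rule — add Q, ¬Q.
            × closes — contains both Q and ¬Q.
      branch 2.2 (add (S → Q)):
        ¬((R → (Q → Q)) ↔ P): β-rule — branch into (R → (Q → Q)), ¬P  //  ¬(R → (Q → Q)), P.
          branch 2.2.1 (add (R → (Q → Q)), ¬P):
            × closes — contains both P and ¬P.
          branch 2.2.2 (add ¬(R → (Q → Q)), P):
            ¬(R → (Q → Q)): α-rule — add R, ¬(Q → Q).
            ¬(Q → Q): α-rule — add Q, ¬Q.
            × closes — contains both Q and ¬Q.
5 branches closed, 2 open.
An open branch gives a countermodel: P=true, R=false, S=true (unmentioned atoms arbitrary); the premises hold there but the conclusion fails.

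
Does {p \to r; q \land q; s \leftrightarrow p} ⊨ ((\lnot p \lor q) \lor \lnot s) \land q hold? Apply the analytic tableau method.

Yes

Initial set: {T (p \to r); T (q \land q); T (s \leftrightarrow p); F (((\lnot p \lor q) \lor \lnot s) \land q)}.
T (q \land q): α-rule — add T q, T q.
T (p \to r): β-rule — branch into F p  //  T r.
  branch 1 (add F p):
    T (s \leftrightarrow p): β-rule — branch into T s, T p  //  F s, F p.
      branch 1.1 (add T s, T p):
        × closes — contains both p and \lnot p.
      branch 1.2 (add F s, F p):
        F (((\lnot p \lor q) \lor \lnot s) \land q): β-rule — branch into F ((\lnot p \lor q) \lor \lnot s)  //  F q.
          branch 1.2.1 (add F ((\lnot p \lor q) \lor \lnot s)):
            F ((\lnot p \lor q) \lor \lnot s): α-rule — add F (\lnot p \lor q), F \lnot s.
            × closes — contains both s and \lnot s.
          branch 1.2.2 (add F q):
            × closes — contains both q and \lnot q.
  branch 2 (add T r):
    T (s \leftrightarrow p): β-rule — branch into T s, T p  //  F s, F p.
      branch 2.1 (add T s, T p):
        F (((\lnot p \lor q) \lor \lnot s) \land q): β-rule — branch into F ((\lnot p \lor q) \lor \lnot s)  //  F q.
          branch 2.1.1 (add F ((\lnot p \lor q) \lor \lnot s)):
            F ((\lnot p \lor q) \lor \lnot s): α-rule — add F (\lnot p \lor q), F \lnot s.
            F (\lnot p \lor q): α-rule — add F \lnot p, F q.
            × closes — contains both q and \lnot q.
          branch 2.1.2 (add F q):
            × closes — contains both q and \lnot q.
      branch 2.2 (add F s, F p):
        F (((\lnot p \lor q) \lor \lnot s) \land q): β-rule — branch into F ((\lnot p \lor q) \lor \lnot s)  //  F q.
          branch 2.2.1 (add F ((\lnot p \lor q) \lor \lnot s)):
            F ((\lnot p \lor q) \lor \lnot s): α-rule — add F (\lnot p \lor q), F \lnot s.
            × closes — contains both s and \lnot s.
          branch 2.2.2 (add F q):
            × closes — contains both q and \lnot q.
All 7 branches close.
Every branch closed, so the premises entail the conclusion.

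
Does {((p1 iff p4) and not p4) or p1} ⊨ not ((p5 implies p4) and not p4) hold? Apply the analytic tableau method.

Initial set: {T (((p1 iff p4) and not p4) or p1); F not ((p5 implies p4) and not p4)}.
F not ((p5 implies p4) and not p4): α-rule — add T (p5 implies p4), T not p4.
T (((p1 iff p4) and not p4) or p1): β-rule — branch into T ((p1 iff p4) and not p4)  //  T p1.
  branch 1 (add T ((p1 iff p4) and not p4)):
    T ((p1 iff p4) and not p4): α-rule — add T (p1 iff p4), T not p4.
    T (p5 implies p4): β-rule — branch into F p5  //  T p4.
      branch 1.1 (add F p5):
        T (p1 iff p4): β-rule — branch into T p1, T p4  //  F p1, F p4.
          branch 1.1.1 (add T p1, T p4):
            × closes — contains both p4 and not p4.
          branch 1.1.2 (add F p1, F p4):
            ○ open, literals {p1=false, p4=false, p5=false}.
      branch 1.2 (add T p4):
        × closes — contains both p4 and not p4.
  branch 2 (add T p1):
    T (p5 implies p4): β-rule — branch into F p5  //  T p4.
      branch 2.1 (add F p5):
        ○ open, literals {p1=true, p4=false, p5=false}.
      branch 2.2 (add T p4):
        × closes — contains both p4 and not p4.
3 branches closed, 2 open.
An open branch gives a countermodel: p1=false, p4=false, p5=false (unmentioned atoms arbitrary); the premises hold there but the conclusion fails.

No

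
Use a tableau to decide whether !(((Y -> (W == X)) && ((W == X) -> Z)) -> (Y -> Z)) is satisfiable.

Initial set: {!(((Y -> (W == X)) && ((W == X) -> Z)) -> (Y -> Z))}.
!(((Y -> (W == X)) && ((W == X) -> Z)) -> (Y -> Z)): α-rule — add ((Y -> (W == X)) && ((W == X) -> Z)), !(Y -> Z).
((Y -> (W == X)) && ((W == X) -> Z)): α-rule — add (Y -> (W == X)), ((W == X) -> Z).
!(Y -> Z): α-rule — add Y, !Z.
(Y -> (W == X)): β-rule — branch into !Y  //  (W == X).
  branch 1 (add !Y):
    × closes — contains both Y and !Y.
  branch 2 (add (W == X)):
    ((W == X) -> Z): β-rule — branch into !(W == X)  //  Z.
      branch 2.1 (add !(W == X)):
        (W == X): β-rule — branch into W, X  //  !W, !X.
          branch 2.1.1 (add W, X):
            !(W == X): β-rule — branch into W, !X  //  !W, X.
              branch 2.1.1.1 (add W, !X):
                × closes — contains both X and !X.
              branch 2.1.1.2 (add !W, X):
                × closes — contains both W and !W.
          branch 2.1.2 (add !W, !X):
            !(W == X): β-rule — branch into W, !X  //  !W, X.
              branch 2.1.2.1 (add W, !X):
                × closes — contains both W and !W.
              branch 2.1.2.2 (add !W, X):
                × closes — contains both X and !X.
      branch 2.2 (add Z):
        × closes — contains both Z and !Z.
All 6 branches close.
Every branch closed; the formula is unsatisfiable.

Unsatisfiable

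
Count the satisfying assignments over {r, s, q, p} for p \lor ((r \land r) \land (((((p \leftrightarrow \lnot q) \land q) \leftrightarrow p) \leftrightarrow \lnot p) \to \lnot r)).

10

Initial set: {(p \lor ((r \land r) \land (((((p \leftrightarrow \lnot q) \land q) \leftrightarrow p) \leftrightarrow \lnot p) \to \lnot r)))}.
(p \lor ((r \land r) \land (((((p \leftrightarrow \lnot q) \land q) \leftrightarrow p) \leftrightarrow \lnot p) \to \lnot r))): β-rule — branch into p  //  ((r \land r) \land (((((p \leftrightarrow \lnot q) \land q) \leftrightarrow p) \leftrightarrow \lnot p) \to \lnot r)).
  branch 1 (add p):
    ○ open, literals {p=T}.
  branch 2 (add ((r \land r) \land (((((p \leftrightarrow \lnot q) \land q) \leftrightarrow p) \leftrightarrow \lnot p) \to \lnot r))):
    ((r \land r) \land (((((p \leftrightarrow \lnot q) \land q) \leftrightarrow p) \leftrightarrow \lnot p) \to \lnot r)): α-rule — add (r \land r), (((((p \leftrightarrow \lnot q) \land q) \leftrightarrow p) \leftrightarrow \lnot p) \to \lnot r).
    (r \land r): α-rule — add r, r.
    (((((p \leftrightarrow \lnot q) \land q) \leftrightarrow p) \leftrightarrow \lnot p) \to \lnot r): β-rule — branch into \lnot ((((p \leftrightarrow \lnot q) \land q) \leftrightarrow p) \leftrightarrow \lnot p)  //  \lnot r.
      branch 2.1 (add \lnot ((((p \leftrightarrow \lnot q) \land q) \leftrightarrow p) \leftrightarrow \lnot p)):
        \lnot ((((p \leftrightarrow \lnot q) \land q) \leftrightarrow p) \leftrightarrow \lnot p): β-rule — branch into (((p \leftrightarrow \lnot q) \land q) \leftrightarrow p), \lnot \lnot p  //  \lnot (((p \leftrightarrow \lnot q) \land q) \leftrightarrow p), \lnot p.
          branch 2.1.1 (add (((p \leftrightarrow \lnot q) \land q) \leftrightarrow p), \lnot \lnot p):
            (((p \leftrightarrow \lnot q) \land q) \leftrightarrow p): β-rule — branch into ((p \leftrightarrow \lnot q) \land q), p  //  \lnot ((p \leftrightarrow \lnot q) \land q), \lnot p.
              branch 2.1.1.1 (add ((p \leftrightarrow \lnot q) \land q), p):
                ((p \leftrightarrow \lnot q) \land q): α-rule — add (p \leftrightarrow \lnot q), q.
                (p \leftrightarrow \lnot q): β-rule — branch into p, \lnot q  //  \lnot p, \lnot \lnot q.
                  branch 2.1.1.1.1 (add p, \lnot q):
                    × closes — contains both q and \lnot q.
                  branch 2.1.1.1.2 (add \lnot p, \lnot \lnot q):
                    × closes — contains both p and \lnot p.
              branch 2.1.1.2 (add \lnot ((p \leftrightarrow \lnot q) \land q), \lnot p):
                × closes — contains both p and \lnot p.
          branch 2.1.2 (add \lnot (((p \leftrightarrow \lnot q) \land q) \leftrightarrow p), \lnot p):
            \lnot (((p \leftrightarrow \lnot q) \land q) \leftrightarrow p): β-rule — branch into ((p \leftrightarrow \lnot q) \land q), \lnot p  //  \lnot ((p \leftrightarrow \lnot q) \land q), p.
              branch 2.1.2.1 (add ((p \leftrightarrow \lnot q) \land q), \lnot p):
                ((p \leftrightarrow \lnot q) \land q): α-rule — add (p \leftrightarrow \lnot q), q.
                (p \leftrightarrow \lnot q): β-rule — branch into p, \lnot q  //  \lnot p, \lnot \lnot q.
                  branch 2.1.2.1.1 (add p, \lnot q):
                    × closes — contains both p and \lnot p.
                  branch 2.1.2.1.2 (add \lnot p, \lnot \lnot q):
                    ○ open, literals {p=F, q=T, r=T}.
              branch 2.1.2.2 (add \lnot ((p \leftrightarrow \lnot q) \land q), p):
                × closes — contains both p and \lnot p.
      branch 2.2 (add \lnot r):
        × closes — contains both r and \lnot r.
6 branches closed, 2 open.
Each open branch fixes some atoms; the unmentioned ones are free. Counting distinct full assignments: branch {p=T} (r, s, q) contributes 8 new; branch {p=F, q=T, r=T} (s) contributes 2 new. Total: 10.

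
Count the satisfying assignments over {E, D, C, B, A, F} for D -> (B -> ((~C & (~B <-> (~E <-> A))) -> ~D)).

60

Initial set: {T (D -> (B -> ((~C & (~B <-> (~E <-> A))) -> ~D)))}.
T (D -> (B -> ((~C & (~B <-> (~E <-> A))) -> ~D))): β-rule — branch into F D  //  T (B -> ((~C & (~B <-> (~E <-> A))) -> ~D)).
  branch 1 (add F D):
    ○ open, literals {D=0}.
  branch 2 (add T (B -> ((~C & (~B <-> (~E <-> A))) -> ~D))):
    T (B -> ((~C & (~B <-> (~E <-> A))) -> ~D)): β-rule — branch into F B  //  T ((~C & (~B <-> (~E <-> A))) -> ~D).
      branch 2.1 (add F B):
        ○ open, literals {B=0}.
      branch 2.2 (add T ((~C & (~B <-> (~E <-> A))) -> ~D)):
        T ((~C & (~B <-> (~E <-> A))) -> ~D): β-rule — branch into F (~C & (~B <-> (~E <-> A)))  //  T ~D.
          branch 2.2.1 (add F (~C & (~B <-> (~E <-> A)))):
            F (~C & (~B <-> (~E <-> A))): β-rule — branch into F ~C  //  F (~B <-> (~E <-> A)).
              branch 2.2.1.1 (add F ~C):
                ○ open, literals {C=1}.
              branch 2.2.1.2 (add F (~B <-> (~E <-> A))):
                F (~B <-> (~E <-> A)): β-rule — branch into T ~B, F (~E <-> A)  //  F ~B, T (~E <-> A).
                  branch 2.2.1.2.1 (add T ~B, F (~E <-> A)):
                    F (~E <-> A): β-rule — branch into T ~E, F A  //  F ~E, T A.
                      branch 2.2.1.2.1.1 (add T ~E, F A):
                        ○ open, literals {A=0, B=0, E=0}.
                      branch 2.2.1.2.1.2 (add F ~E, T A):
                        ○ open, literals {A=1, B=0, E=1}.
                  branch 2.2.1.2.2 (add F ~B, T (~E <-> A)):
                    T (~E <-> A): β-rule — branch into T ~E, T A  //  F ~E, F A.
                      branch 2.2.1.2.2.1 (add T ~E, T A):
                        ○ open, literals {A=1, B=1, E=0}.
                      branch 2.2.1.2.2.2 (add F ~E, F A):
                        ○ open, literals {A=0, B=1, E=1}.
          branch 2.2.2 (add T ~D):
            ○ open, literals {D=0}.
0 branches closed, 8 open.
Each open branch fixes some atoms; the unmentioned ones are free. Counting distinct full assignments: branch {D=0} (E, C, B, A, F) contributes 32 new; branch {B=0} (E, D, C, A, F) contributes 16 new; branch {C=1} (E, D, B, A, F) contributes 8 new; branch {A=0, B=0, E=0} (D, C, F) contributes 0 new; branch {A=1, B=0, E=1} (D, C, F) contributes 0 new; branch {A=1, B=1, E=0} (D, C, F) contributes 2 new; branch {A=0, B=1, E=1} (D, C, F) contributes 2 new; branch {D=0} (E, C, B, A, F) contributes 0 new. Total: 60.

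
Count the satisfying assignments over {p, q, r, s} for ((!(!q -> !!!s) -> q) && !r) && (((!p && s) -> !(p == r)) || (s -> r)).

Initial set: {T (((!(!q -> !!!s) -> q) && !r) && (((!p && s) -> !(p == r)) || (s -> r)))}.
T (((!(!q -> !!!s) -> q) && !r) && (((!p && s) -> !(p == r)) || (s -> r))): α-rule — add T ((!(!q -> !!!s) -> q) && !r), T (((!p && s) -> !(p == r)) || (s -> r)).
T ((!(!q -> !!!s) -> q) && !r): α-rule — add T (!(!q -> !!!s) -> q), T !r.
T (((!p && s) -> !(p == r)) || (s -> r)): β-rule — branch into T ((!p && s) -> !(p == r))  //  T (s -> r).
  branch 1 (add T ((!p && s) -> !(p == r))):
    T (!(!q -> !!!s) -> q): β-rule — branch into F !(!q -> !!!s)  //  T q.
      branch 1.1 (add F !(!q -> !!!s)):
        T ((!p && s) -> !(p == r)): β-rule — branch into F (!p && s)  //  T !(p == r).
          branch 1.1.1 (add F (!p && s)):
            F !(!q -> !!!s): β-rule — branch into F !q  //  T !!!s.
              branch 1.1.1.1 (add F !q):
                F (!p && s): β-rule — branch into F !p  //  F s.
                  branch 1.1.1.1.1 (add F !p):
                    ○ open, literals {p=1, q=1, r=0}.
                  branch 1.1.1.1.2 (add F s):
                    ○ open, literals {q=1, r=0, s=0}.
              branch 1.1.1.2 (add T !!!s):
                T !!!s: drop double negation, giving T !s.
                F (!p && s): β-rule — branch into F !p  //  F s.
                  branch 1.1.1.2.1 (add F !p):
                    ○ open, literals {p=1, r=0, s=0}.
                  branch 1.1.1.2.2 (add F s):
                    ○ open, literals {r=0, s=0}.
          branch 1.1.2 (add T !(p == r)):
            F !(!q -> !!!s): β-rule — branch into F !q  //  T !!!s.
              branch 1.1.2.1 (add F !q):
                T !(p == r): β-rule — branch into T p, F r  //  F p, T r.
                  branch 1.1.2.1.1 (add T p, F r):
                    ○ open, literals {p=1, q=1, r=0}.
                  branch 1.1.2.1.2 (add F p, T r):
                    × closes — contains both r and !r.
              branch 1.1.2.2 (add T !!!s):
                T !!!s: drop double negation, giving T !s.
                T !(p == r): β-rule — branch into T p, F r  //  F p, T r.
                  branch 1.1.2.2.1 (add T p, F r):
                    ○ open, literals {p=1, r=0, s=0}.
                  branch 1.1.2.2.2 (add F p, T r):
                    × closes — contains both r and !r.
      branch 1.2 (add T q):
        T ((!p && s) -> !(p == r)): β-rule — branch into F (!p && s)  //  T !(p == r).
          branch 1.2.1 (add F (!p && s)):
            F (!p && s): β-rule — branch into F !p  //  F s.
              branch 1.2.1.1 (add F !p):
                ○ open, literals {p=1, q=1, r=0}.
              branch 1.2.1.2 (add F s):
                ○ open, literals {q=1, r=0, s=0}.
          branch 1.2.2 (add T !(p == r)):
            T !(p == r): β-rule — branch into T p, F r  //  F p, T r.
              branch 1.2.2.1 (add T p, F r):
                ○ open, literals {p=1, q=1, r=0}.
              branch 1.2.2.2 (add F p, T r):
                × closes — contains both r and !r.
  branch 2 (add T (s -> r)):
    T (!(!q -> !!!s) -> q): β-rule — branch into F !(!q -> !!!s)  //  T q.
      branch 2.1 (add F !(!q -> !!!s)):
        T (s -> r): β-rule — branch into F s  //  T r.
          branch 2.1.1 (add F s):
            F !(!q -> !!!s): β-rule — branch into F !q  //  T !!!s.
              branch 2.1.1.1 (add F !q):
                ○ open, literals {q=1, r=0, s=0}.
              branch 2.1.1.2 (add T !!!s):
                T !!!s: drop double negation, giving T !s.
                ○ open, literals {r=0, s=0}.
          branch 2.1.2 (add T r):
            × closes — contains both r and !r.
      branch 2.2 (add T q):
        T (s -> r): β-rule — branch into F s  //  T r.
          branch 2.2.1 (add F s):
            ○ open, literals {q=1, r=0, s=0}.
          branch 2.2.2 (add T r):
            × closes — contains both r and !r.
5 branches closed, 12 open.
Each open branch fixes some atoms; the unmentioned ones are free. Counting distinct full assignments: branch {p=1, q=1, r=0} (s) contributes 2 new; branch {q=1, r=0, s=0} (p) contributes 1 new; branch {p=1, r=0, s=0} (q) contributes 1 new; branch {r=0, s=0} (p, q) contributes 1 new; branch {p=1, q=1, r=0} (s) contributes 0 new; branch {p=1, r=0, s=0} (q) contributes 0 new; branch {p=1, q=1, r=0} (s) contributes 0 new; branch {q=1, r=0, s=0} (p) contributes 0 new; branch {p=1, q=1, r=0} (s) contributes 0 new; branch {q=1, r=0, s=0} (p) contributes 0 new; branch {r=0, s=0} (p, q) contributes 0 new; branch {q=1, r=0, s=0} (p) contributes 0 new. Total: 5.

5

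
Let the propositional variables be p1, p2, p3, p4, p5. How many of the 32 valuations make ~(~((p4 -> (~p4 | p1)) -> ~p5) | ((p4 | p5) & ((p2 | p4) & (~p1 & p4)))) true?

Initial set: {~(~((p4 -> (~p4 | p1)) -> ~p5) | ((p4 | p5) & ((p2 | p4) & (~p1 & p4))))}.
~(~((p4 -> (~p4 | p1)) -> ~p5) | ((p4 | p5) & ((p2 | p4) & (~p1 & p4)))): α-rule — add ~~((p4 -> (~p4 | p1)) -> ~p5), ~((p4 | p5) & ((p2 | p4) & (~p1 & p4))).
~~((p4 -> (~p4 | p1)) -> ~p5): β-rule — branch into ~(p4 -> (~p4 | p1))  //  ~p5.
  branch 1 (add ~(p4 -> (~p4 | p1))):
    ~(p4 -> (~p4 | p1)): α-rule — add p4, ~(~p4 | p1).
    ~(~p4 | p1): α-rule — add ~~p4, ~p1.
    ~((p4 | p5) & ((p2 | p4) & (~p1 & p4))): β-rule — branch into ~(p4 | p5)  //  ~((p2 | p4) & (~p1 & p4)).
      branch 1.1 (add ~(p4 | p5)):
        ~(p4 | p5): α-rule — add ~p4, ~p5.
        × closes — contains both p4 and ~p4.
      branch 1.2 (add ~((p2 | p4) & (~p1 & p4))):
        ~((p2 | p4) & (~p1 & p4)): β-rule — branch into ~(p2 | p4)  //  ~(~p1 & p4).
          branch 1.2.1 (add ~(p2 | p4)):
            ~(p2 | p4): α-rule — add ~p2, ~p4.
            × closes — contains both p4 and ~p4.
          branch 1.2.2 (add ~(~p1 & p4)):
            ~(~p1 & p4): β-rule — branch into ~~p1  //  ~p4.
              branch 1.2.2.1 (add ~~p1):
                × closes — contains both p1 and ~p1.
              branch 1.2.2.2 (add ~p4):
                × closes — contains both p4 and ~p4.
  branch 2 (add ~p5):
    ~((p4 | p5) & ((p2 | p4) & (~p1 & p4))): β-rule — branch into ~(p4 | p5)  //  ~((p2 | p4) & (~p1 & p4)).
      branch 2.1 (add ~(p4 | p5)):
        ~(p4 | p5): α-rule — add ~p4, ~p5.
        ○ open, literals {p4=false, p5=false}.
      branch 2.2 (add ~((p2 | p4) & (~p1 & p4))):
        ~((p2 | p4) & (~p1 & p4)): β-rule — branch into ~(p2 | p4)  //  ~(~p1 & p4).
          branch 2.2.1 (add ~(p2 | p4)):
            ~(p2 | p4): α-rule — add ~p2, ~p4.
            ○ open, literals {p2=false, p4=false, p5=false}.
          branch 2.2.2 (add ~(~p1 & p4)):
            ~(~p1 & p4): β-rule — branch into ~~p1  //  ~p4.
              branch 2.2.2.1 (add ~~p1):
                ○ open, literals {p1=true, p5=false}.
              branch 2.2.2.2 (add ~p4):
                ○ open, literals {p4=false, p5=false}.
4 branches closed, 4 open.
Each open branch fixes some atoms; the unmentioned ones are free. Counting distinct full assignments: branch {p4=false, p5=false} (p1, p2, p3) contributes 8 new; branch {p2=false, p4=false, p5=false} (p1, p3) contributes 0 new; branch {p1=true, p5=false} (p2, p3, p4) contributes 4 new; branch {p4=false, p5=false} (p1, p2, p3) contributes 0 new. Total: 12.

12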